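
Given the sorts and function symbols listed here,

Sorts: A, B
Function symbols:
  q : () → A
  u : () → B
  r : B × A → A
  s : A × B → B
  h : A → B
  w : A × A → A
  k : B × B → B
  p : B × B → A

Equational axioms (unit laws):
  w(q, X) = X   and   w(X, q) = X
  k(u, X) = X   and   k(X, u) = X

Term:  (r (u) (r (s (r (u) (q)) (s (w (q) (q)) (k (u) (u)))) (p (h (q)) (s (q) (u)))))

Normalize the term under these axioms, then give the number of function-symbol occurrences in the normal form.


size = 16

1. (r (u) (r (s (r (u) (q)) (s (w (q) (q)) (k (u) (u)))) (p (h (q)) (s (q) (u)))))  →  (r (u) (r (s (r (u) (q)) (s (q) (k (u) (u)))) (p (h (q)) (s (q) (u)))))
2. (r (u) (r (s (r (u) (q)) (s (q) (k (u) (u)))) (p (h (q)) (s (q) (u)))))  →  (r (u) (r (s (r (u) (q)) (s (q) (u))) (p (h (q)) (s (q) (u)))))
normal form: (r (u) (r (s (r (u) (q)) (s (q) (u))) (p (h (q)) (s (q) (u)))))


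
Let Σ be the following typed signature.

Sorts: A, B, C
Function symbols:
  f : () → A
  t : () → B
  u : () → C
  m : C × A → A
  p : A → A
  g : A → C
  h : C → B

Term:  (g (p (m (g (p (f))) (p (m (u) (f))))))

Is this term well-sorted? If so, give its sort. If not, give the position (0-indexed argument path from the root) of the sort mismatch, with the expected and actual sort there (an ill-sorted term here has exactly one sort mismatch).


          (f) : A
        (p (f)) : A
      (g (p (f))) : C
          (u) : C
          (f) : A
        (m (u) (f)) : A
      (p (m (u) (f))) : A
    (m (g (p (f))) (p (m (u) (f)))) : A
  (p (m (g (p (f))) (p (m (u) (f))))) : A
(g (p (m (g (p (f))) (p (m (u) (f)))))) : C

well-sorted; sort = C


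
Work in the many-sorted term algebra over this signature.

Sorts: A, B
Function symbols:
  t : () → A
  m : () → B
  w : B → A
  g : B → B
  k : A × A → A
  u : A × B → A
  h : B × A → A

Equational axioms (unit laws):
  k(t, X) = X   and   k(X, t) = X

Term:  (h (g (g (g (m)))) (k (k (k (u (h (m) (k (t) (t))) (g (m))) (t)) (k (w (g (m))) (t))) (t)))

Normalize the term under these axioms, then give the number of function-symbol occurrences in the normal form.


1. (h (g (g (g (m)))) (k (k (k (u (h (m) (k (t) (t))) (g (m))) (t)) (k (w (g (m))) (t))) (t)))  →  (h (g (g (g (m)))) (k (k (u (h (m) (k (t) (t))) (g (m))) (t)) (k (w (g (m))) (t))))
2. (h (g (g (g (m)))) (k (k (u (h (m) (k (t) (t))) (g (m))) (t)) (k (w (g (m))) (t))))  →  (h (g (g (g (m)))) (k (u (h (m) (k (t) (t))) (g (m))) (k (w (g (m))) (t))))
3. (h (g (g (g (m)))) (k (u (h (m) (k (t) (t))) (g (m))) (k (w (g (m))) (t))))  →  (h (g (g (g (m)))) (k (u (h (m) (t)) (g (m))) (k (w (g (m))) (t))))
4. (h (g (g (g (m)))) (k (u (h (m) (t)) (g (m))) (k (w (g (m))) (t))))  →  (h (g (g (g (m)))) (k (u (h (m) (t)) (g (m))) (w (g (m)))))
normal form: (h (g (g (g (m)))) (k (u (h (m) (t)) (g (m))) (w (g (m)))))

size = 15


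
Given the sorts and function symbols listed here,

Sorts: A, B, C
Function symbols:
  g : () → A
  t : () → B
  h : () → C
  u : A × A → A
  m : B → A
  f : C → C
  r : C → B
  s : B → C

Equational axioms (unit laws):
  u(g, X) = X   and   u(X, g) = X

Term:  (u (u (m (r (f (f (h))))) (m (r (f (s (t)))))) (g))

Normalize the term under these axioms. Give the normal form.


normal form = (u (m (r (f (f (h))))) (m (r (f (s (t))))))

1. (u (u (m (r (f (f (h))))) (m (r (f (s (t)))))) (g))  →  (u (m (r (f (f (h))))) (m (r (f (s (t))))))


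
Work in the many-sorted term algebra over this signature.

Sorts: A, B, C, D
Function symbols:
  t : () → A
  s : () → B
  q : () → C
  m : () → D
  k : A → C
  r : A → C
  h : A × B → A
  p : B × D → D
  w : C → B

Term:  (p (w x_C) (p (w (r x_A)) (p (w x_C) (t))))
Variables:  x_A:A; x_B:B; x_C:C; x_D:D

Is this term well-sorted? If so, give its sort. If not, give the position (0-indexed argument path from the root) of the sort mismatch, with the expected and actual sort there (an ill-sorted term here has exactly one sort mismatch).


    x_C : C
  (w x_C) : B
        x_A : A
      (r x_A) : C
    (w (r x_A)) : B
        x_C : C
      (w x_C) : B
      (t) : A
    (p (w x_C) (t)) : ✗ arg 1 at [1, 1, 1] has sort A, expected D

ill-sorted at position [1, 1, 1]: expected D, got A


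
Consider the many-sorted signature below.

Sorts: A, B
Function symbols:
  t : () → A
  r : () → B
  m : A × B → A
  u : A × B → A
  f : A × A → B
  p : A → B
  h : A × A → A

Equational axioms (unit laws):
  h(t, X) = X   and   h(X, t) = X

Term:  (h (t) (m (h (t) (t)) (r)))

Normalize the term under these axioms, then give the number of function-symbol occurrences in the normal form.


size = 3

1. (h (t) (m (h (t) (t)) (r)))  →  (m (h (t) (t)) (r))
2. (m (h (t) (t)) (r))  →  (m (t) (r))
normal form: (m (t) (r))


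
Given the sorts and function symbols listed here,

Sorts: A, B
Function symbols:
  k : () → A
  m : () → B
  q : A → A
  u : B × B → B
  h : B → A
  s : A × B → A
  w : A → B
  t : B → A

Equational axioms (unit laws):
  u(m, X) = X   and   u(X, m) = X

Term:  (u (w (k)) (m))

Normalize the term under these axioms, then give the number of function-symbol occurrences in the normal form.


size = 2

1. (u (w (k)) (m))  →  (w (k))
normal form: (w (k))


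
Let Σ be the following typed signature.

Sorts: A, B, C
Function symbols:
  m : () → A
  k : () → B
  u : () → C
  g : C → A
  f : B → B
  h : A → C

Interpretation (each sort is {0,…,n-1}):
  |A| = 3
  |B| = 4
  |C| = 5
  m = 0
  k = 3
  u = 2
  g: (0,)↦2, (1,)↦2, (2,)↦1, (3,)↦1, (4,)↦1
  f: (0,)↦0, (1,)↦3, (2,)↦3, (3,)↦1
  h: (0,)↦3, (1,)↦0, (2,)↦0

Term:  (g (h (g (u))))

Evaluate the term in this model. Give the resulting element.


  u = 2
  (g (u)) = g(2,) = 1
  (h (g (u))) = h(1,) = 0
  (g (h (g (u)))) = g(0,) = 2

value = 2


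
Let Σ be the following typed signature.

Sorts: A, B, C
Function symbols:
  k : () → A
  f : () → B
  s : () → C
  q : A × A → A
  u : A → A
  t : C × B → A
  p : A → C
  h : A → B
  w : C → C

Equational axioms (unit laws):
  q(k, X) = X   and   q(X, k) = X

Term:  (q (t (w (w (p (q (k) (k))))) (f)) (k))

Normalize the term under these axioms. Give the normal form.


1. (q (t (w (w (p (q (k) (k))))) (f)) (k))  →  (t (w (w (p (q (k) (k))))) (f))
2. (t (w (w (p (q (k) (k))))) (f))  →  (t (w (w (p (k)))) (f))

normal form = (t (w (w (p (k)))) (f))


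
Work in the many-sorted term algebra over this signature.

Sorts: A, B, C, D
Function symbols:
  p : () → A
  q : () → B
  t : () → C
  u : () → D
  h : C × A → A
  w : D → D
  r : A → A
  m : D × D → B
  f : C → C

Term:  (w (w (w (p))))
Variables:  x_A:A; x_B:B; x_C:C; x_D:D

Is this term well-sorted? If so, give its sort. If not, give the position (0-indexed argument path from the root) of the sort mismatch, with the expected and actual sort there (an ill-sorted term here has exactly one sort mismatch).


ill-sorted at position [0, 0, 0]: expected D, got A

      (p) : A
    (w (p)) : ✗ arg 0 at [0, 0, 0] has sort A, expected D


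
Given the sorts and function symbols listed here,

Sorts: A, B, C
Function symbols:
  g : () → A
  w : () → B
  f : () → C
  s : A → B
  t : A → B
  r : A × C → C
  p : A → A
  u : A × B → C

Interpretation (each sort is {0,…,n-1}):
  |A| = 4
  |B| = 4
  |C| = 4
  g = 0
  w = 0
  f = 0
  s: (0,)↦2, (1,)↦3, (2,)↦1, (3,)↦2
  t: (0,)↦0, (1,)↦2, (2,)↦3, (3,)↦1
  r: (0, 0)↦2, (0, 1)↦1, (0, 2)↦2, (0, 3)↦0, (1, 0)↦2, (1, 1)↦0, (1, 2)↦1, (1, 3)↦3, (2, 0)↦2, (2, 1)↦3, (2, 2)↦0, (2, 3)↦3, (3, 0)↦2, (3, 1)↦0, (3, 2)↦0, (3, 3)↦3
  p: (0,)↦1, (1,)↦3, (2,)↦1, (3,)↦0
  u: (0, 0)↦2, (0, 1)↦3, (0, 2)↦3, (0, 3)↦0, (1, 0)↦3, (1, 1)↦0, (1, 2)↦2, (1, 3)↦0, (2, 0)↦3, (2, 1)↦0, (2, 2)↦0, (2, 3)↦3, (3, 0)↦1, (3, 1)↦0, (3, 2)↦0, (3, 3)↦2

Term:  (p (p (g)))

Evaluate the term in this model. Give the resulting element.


  g = 0
  (p (g)) = p(0,) = 1
  (p (p (g))) = p(1,) = 3

value = 3


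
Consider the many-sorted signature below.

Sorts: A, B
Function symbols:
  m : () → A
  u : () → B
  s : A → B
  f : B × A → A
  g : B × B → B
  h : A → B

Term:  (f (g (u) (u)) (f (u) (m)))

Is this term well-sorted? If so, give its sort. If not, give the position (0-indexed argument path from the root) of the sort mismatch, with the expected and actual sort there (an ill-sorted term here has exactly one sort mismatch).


well-sorted; sort = A

    (u) : B
    (u) : B
  (g (u) (u)) : B
    (u) : B
    (m) : A
  (f (u) (m)) : A
(f (g (u) (u)) (f (u) (m))) : A


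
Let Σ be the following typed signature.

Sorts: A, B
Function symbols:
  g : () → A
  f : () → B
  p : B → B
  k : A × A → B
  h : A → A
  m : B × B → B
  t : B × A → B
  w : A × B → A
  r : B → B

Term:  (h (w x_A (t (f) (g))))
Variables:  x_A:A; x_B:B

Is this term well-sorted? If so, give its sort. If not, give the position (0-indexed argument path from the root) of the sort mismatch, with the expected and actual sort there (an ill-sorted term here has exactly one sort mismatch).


well-sorted; sort = A

    x_A : A
      (f) : B
      (g) : A
    (t (f) (g)) : B
  (w x_A (t (f) (g))) : A
(h (w x_A (t (f) (g)))) : A


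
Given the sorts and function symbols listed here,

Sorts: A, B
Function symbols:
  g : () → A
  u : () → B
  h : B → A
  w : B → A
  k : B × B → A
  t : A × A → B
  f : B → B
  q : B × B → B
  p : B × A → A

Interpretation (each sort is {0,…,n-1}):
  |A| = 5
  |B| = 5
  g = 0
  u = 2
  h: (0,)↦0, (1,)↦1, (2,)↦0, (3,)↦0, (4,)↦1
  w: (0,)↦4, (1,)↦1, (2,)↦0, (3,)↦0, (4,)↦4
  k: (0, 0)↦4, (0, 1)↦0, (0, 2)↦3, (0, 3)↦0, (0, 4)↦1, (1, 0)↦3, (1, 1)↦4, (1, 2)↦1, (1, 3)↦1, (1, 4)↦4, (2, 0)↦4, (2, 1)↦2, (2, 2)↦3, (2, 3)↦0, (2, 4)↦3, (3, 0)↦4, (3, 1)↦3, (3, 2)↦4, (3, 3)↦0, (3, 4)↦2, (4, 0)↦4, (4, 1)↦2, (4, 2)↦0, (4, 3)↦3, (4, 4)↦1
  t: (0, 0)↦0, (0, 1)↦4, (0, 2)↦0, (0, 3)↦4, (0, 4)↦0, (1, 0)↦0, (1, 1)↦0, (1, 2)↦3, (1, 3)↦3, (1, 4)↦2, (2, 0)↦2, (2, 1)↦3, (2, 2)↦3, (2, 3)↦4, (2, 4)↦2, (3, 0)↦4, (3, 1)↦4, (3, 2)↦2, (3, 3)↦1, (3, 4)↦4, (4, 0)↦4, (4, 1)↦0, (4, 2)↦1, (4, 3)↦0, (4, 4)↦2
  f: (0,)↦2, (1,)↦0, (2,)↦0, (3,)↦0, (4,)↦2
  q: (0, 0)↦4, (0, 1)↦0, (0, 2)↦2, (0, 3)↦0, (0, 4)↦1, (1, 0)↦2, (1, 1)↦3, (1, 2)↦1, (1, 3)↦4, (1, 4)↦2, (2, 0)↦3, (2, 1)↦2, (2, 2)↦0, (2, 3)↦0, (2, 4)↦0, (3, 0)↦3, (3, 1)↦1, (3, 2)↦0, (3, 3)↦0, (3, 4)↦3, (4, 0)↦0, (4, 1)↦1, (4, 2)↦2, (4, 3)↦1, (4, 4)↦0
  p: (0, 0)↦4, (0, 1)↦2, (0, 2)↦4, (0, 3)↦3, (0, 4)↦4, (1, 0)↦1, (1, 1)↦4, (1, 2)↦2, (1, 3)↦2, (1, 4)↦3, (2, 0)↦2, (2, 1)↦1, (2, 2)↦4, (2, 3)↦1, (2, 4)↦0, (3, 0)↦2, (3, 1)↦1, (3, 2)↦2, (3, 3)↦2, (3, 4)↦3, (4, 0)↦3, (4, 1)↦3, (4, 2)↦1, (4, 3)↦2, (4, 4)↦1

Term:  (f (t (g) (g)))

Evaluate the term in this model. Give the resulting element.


value = 2

  g = 0
  g = 0
  (t (g) (g)) = t(0, 0) = 0
  (f (t (g) (g))) = f(0,) = 2


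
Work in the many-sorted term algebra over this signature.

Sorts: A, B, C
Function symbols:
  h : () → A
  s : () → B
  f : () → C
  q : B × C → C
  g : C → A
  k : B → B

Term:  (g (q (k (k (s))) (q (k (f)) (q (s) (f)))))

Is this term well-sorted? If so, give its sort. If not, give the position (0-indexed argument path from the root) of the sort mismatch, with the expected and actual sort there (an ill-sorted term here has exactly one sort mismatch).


ill-sorted at position [0, 1, 0, 0]: expected B, got C

        (s) : B
      (k (s)) : B
    (k (k (s))) : B
        (f) : C
      (k (f)) : ✗ arg 0 at [0, 1, 0, 0] has sort C, expected B
        (s) : B
        (f) : C
      (q (s) (f)) : C


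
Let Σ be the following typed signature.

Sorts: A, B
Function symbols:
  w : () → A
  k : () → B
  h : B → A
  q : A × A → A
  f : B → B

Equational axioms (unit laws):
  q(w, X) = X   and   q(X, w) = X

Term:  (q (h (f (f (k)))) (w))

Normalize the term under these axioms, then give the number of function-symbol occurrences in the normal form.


size = 4

1. (q (h (f (f (k)))) (w))  →  (h (f (f (k))))
normal form: (h (f (f (k))))


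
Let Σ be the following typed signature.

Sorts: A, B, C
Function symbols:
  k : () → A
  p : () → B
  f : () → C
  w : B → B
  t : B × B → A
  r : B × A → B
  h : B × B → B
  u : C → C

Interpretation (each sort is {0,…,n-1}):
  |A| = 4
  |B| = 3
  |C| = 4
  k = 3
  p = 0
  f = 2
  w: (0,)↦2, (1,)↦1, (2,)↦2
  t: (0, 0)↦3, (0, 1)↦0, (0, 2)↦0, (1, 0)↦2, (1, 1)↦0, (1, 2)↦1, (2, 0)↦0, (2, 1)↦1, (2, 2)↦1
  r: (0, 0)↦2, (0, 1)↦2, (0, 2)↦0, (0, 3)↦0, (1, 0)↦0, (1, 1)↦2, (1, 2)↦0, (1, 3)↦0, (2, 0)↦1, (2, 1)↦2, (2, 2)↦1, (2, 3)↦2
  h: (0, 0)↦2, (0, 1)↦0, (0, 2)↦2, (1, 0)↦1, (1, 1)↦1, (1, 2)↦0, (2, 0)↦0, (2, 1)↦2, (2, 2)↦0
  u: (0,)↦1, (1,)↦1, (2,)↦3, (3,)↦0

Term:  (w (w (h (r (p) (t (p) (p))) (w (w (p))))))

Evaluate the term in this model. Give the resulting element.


value = 2

  p = 0
  p = 0
  p = 0
  (t (p) (p)) = t(0, 0) = 3
  (r (p) (t (p) (p))) = r(0, 3) = 0
  p = 0
  (w (p)) = w(0,) = 2
  (w (w (p))) = w(2,) = 2
  (h (r (p) (t (p) (p))) (w (w (p)))) = h(0, 2) = 2
  (w (h (r (p) (t (p) (p))) (w (w (p))))) = w(2,) = 2
  (w (w (h (r (p) (t (p) (p))) (w (w (p)))))) = w(2,) = 2


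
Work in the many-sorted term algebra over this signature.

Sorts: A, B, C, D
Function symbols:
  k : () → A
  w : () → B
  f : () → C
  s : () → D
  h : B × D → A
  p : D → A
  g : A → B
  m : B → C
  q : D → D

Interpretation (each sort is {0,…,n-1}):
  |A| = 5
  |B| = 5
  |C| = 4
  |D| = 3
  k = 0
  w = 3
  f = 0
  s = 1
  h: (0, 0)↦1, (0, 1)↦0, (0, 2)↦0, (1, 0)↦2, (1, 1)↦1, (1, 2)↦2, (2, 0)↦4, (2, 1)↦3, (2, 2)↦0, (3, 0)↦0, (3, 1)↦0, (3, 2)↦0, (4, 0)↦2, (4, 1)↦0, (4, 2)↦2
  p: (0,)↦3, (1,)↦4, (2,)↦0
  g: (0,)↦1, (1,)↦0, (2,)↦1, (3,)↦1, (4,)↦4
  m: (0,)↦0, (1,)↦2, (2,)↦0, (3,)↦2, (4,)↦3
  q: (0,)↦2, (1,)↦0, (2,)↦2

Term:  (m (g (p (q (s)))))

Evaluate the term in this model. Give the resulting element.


value = 2

  s = 1
  (q (s)) = q(1,) = 0
  (p (q (s))) = p(0,) = 3
  (g (p (q (s)))) = g(3,) = 1
  (m (g (p (q (s))))) = m(1,) = 2


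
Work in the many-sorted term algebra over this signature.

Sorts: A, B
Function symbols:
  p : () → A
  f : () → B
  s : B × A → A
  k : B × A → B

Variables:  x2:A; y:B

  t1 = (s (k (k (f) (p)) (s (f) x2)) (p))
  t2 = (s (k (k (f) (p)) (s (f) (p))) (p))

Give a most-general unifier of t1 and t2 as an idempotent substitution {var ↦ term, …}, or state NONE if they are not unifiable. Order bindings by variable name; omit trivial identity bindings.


{x2 ↦ (p)}


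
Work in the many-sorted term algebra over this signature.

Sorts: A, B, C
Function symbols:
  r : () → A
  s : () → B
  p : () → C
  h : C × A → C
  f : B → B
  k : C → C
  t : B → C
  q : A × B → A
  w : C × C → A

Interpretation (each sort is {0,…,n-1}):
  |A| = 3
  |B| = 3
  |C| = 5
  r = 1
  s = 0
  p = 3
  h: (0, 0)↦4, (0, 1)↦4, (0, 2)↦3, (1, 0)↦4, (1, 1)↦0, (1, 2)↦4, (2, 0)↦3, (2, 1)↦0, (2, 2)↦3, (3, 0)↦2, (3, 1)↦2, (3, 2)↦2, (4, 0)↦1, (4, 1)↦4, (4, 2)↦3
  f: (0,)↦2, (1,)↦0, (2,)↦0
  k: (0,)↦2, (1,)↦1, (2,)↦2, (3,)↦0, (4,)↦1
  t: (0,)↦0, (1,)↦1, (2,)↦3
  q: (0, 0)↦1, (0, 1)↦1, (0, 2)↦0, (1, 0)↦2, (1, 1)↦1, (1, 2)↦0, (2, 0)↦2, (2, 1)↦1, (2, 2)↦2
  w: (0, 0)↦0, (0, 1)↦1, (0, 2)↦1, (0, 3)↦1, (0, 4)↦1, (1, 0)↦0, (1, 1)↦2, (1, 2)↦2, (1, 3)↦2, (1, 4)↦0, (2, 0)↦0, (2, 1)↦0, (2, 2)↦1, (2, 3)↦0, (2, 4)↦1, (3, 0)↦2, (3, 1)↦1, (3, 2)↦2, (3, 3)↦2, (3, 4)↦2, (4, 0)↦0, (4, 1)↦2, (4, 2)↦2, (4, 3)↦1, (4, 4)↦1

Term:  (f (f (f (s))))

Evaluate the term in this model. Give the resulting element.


value = 2

  s = 0
  (f (s)) = f(0,) = 2
  (f (f (s))) = f(2,) = 0
  (f (f (f (s)))) = f(0,) = 2


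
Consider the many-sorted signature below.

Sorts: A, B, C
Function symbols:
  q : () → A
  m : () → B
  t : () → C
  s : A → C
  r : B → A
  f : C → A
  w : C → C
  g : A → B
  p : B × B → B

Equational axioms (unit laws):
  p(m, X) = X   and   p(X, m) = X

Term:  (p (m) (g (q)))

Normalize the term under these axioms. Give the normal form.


normal form = (g (q))

1. (p (m) (g (q)))  →  (g (q))


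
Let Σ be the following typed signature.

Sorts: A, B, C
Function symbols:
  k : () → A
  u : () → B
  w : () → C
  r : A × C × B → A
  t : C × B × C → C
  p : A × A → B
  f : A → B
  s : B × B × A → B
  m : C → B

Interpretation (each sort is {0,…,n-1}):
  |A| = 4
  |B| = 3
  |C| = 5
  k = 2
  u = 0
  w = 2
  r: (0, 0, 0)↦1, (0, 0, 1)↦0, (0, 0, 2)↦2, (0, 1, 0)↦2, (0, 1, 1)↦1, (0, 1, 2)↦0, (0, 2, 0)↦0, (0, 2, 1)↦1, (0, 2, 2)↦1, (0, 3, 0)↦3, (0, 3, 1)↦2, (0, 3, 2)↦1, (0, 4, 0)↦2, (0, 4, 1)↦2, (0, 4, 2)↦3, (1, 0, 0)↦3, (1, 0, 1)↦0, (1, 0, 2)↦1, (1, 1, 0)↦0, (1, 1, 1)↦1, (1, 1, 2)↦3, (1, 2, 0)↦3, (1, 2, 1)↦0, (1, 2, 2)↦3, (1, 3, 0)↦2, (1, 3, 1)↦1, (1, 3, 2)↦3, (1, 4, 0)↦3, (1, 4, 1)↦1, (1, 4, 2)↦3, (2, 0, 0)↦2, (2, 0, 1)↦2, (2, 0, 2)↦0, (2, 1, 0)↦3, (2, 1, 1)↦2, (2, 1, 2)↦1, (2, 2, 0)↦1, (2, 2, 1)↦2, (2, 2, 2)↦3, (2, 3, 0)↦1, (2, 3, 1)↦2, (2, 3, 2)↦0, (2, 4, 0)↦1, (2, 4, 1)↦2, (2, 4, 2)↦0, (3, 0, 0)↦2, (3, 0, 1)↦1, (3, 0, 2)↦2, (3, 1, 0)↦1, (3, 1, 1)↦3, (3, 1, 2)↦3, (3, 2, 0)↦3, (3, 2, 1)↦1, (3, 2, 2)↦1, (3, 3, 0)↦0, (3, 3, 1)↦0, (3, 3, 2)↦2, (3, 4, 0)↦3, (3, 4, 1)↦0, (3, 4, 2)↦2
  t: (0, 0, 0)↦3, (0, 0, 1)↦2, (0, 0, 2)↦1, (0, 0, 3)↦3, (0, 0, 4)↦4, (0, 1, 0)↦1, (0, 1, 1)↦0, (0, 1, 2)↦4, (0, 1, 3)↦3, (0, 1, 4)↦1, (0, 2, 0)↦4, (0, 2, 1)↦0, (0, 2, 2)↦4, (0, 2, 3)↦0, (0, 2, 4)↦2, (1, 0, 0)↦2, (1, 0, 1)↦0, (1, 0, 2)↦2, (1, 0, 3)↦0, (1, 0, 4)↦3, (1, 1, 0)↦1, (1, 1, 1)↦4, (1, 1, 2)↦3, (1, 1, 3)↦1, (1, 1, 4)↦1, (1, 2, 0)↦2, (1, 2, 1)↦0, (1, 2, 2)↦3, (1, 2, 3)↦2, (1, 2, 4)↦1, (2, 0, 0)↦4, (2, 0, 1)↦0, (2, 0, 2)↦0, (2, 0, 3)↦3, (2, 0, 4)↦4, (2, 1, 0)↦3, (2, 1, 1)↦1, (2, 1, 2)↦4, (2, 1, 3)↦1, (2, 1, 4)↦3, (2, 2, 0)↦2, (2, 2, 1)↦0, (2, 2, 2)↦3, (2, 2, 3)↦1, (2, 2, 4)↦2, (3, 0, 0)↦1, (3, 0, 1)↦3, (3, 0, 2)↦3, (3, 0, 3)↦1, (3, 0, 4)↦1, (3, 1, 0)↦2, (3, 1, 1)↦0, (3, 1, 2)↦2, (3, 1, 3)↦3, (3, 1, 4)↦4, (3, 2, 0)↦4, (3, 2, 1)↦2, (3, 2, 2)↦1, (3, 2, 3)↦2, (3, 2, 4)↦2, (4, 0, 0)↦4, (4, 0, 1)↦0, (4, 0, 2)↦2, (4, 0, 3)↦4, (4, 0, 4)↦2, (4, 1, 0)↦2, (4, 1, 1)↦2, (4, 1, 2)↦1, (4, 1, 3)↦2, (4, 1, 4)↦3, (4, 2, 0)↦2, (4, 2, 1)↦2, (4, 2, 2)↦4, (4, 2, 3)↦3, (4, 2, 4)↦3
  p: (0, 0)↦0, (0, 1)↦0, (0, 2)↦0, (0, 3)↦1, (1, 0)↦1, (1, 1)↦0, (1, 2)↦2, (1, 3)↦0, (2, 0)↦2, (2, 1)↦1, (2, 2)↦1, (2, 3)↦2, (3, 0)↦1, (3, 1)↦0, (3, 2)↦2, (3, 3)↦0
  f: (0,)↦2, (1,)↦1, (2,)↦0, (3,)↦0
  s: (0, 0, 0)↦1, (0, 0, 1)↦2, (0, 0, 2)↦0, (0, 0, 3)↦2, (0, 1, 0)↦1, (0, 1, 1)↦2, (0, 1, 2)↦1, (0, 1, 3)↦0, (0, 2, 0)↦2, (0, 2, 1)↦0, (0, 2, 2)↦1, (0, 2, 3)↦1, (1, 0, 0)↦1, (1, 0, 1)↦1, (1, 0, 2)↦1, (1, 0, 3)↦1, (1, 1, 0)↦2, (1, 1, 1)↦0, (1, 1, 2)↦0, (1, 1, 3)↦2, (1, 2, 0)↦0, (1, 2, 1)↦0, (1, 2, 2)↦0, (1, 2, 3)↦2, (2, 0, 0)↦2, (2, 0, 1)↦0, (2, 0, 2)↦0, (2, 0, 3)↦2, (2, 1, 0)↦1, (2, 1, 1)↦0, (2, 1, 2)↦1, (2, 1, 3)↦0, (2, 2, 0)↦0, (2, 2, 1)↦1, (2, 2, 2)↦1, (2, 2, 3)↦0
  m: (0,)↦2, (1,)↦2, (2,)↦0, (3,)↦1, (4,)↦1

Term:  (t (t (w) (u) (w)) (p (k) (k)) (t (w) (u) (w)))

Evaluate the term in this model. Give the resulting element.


value = 1

  w = 2
  u = 0
  w = 2
  (t (w) (u) (w)) = t(2, 0, 2) = 0
  k = 2
  k = 2
  (p (k) (k)) = p(2, 2) = 1
  w = 2
  u = 0
  w = 2
  (t (w) (u) (w)) = t(2, 0, 2) = 0
  (t (t (w) (u) (w)) (p (k) (k)) (t (w) (u) (w))) = t(0, 1, 0) = 1


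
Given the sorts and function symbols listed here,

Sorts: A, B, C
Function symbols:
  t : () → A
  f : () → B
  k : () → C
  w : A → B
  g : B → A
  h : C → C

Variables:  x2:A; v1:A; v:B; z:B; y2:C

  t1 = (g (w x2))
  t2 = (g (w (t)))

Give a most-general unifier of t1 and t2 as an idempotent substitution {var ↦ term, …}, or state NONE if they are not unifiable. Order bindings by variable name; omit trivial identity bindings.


{x2 ↦ (t)}


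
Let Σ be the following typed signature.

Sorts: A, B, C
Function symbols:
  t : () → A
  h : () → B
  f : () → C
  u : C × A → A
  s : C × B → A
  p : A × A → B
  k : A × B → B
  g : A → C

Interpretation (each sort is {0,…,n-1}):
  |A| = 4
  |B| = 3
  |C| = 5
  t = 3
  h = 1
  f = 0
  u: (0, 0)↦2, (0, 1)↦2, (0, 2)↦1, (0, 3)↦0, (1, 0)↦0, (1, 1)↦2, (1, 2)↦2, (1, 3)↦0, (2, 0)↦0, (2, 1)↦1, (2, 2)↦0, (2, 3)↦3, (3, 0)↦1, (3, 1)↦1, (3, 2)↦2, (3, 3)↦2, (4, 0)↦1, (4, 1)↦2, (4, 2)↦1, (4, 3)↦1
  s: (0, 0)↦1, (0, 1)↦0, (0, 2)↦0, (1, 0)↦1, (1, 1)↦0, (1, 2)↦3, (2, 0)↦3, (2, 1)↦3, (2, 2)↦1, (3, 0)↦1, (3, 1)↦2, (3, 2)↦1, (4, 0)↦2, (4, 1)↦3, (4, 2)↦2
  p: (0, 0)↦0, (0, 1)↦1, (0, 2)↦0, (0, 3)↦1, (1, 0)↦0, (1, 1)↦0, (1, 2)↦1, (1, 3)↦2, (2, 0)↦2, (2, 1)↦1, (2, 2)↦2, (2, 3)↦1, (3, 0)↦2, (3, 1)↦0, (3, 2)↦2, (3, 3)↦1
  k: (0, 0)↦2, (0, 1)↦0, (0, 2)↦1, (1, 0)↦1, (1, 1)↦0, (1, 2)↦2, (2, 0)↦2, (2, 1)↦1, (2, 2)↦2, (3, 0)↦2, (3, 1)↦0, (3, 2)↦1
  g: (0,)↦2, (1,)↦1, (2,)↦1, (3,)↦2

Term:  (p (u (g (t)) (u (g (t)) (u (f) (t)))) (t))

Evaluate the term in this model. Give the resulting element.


  t = 3
  (g (t)) = g(3,) = 2
  t = 3
  (g (t)) = g(3,) = 2
  f = 0
  t = 3
  (u (f) (t)) = u(0, 3) = 0
  (u (g (t)) (u (f) (t))) = u(2, 0) = 0
  (u (g (t)) (u (g (t)) (u (f) (t)))) = u(2, 0) = 0
  t = 3
  (p (u (g (t)) (u (g (t)) (u (f) (t)))) (t)) = p(0, 3) = 1

value = 1


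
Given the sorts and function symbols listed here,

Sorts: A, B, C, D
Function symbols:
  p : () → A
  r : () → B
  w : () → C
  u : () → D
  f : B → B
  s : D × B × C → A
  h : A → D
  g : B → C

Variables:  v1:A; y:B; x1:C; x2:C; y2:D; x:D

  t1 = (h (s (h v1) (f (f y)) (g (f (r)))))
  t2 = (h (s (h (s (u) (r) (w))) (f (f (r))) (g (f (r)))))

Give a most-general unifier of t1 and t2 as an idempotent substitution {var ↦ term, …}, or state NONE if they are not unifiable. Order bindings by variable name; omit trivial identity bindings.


{v1 ↦ (s (u) (r) (w)), y ↦ (r)}


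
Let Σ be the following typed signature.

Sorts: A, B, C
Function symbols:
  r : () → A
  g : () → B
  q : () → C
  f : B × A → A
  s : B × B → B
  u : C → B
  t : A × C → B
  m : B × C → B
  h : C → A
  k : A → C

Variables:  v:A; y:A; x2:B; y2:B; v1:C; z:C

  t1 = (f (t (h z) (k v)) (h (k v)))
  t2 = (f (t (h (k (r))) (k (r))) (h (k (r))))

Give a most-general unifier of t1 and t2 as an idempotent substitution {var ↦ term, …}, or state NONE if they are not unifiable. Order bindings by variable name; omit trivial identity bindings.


{v ↦ (r), z ↦ (k (r))}


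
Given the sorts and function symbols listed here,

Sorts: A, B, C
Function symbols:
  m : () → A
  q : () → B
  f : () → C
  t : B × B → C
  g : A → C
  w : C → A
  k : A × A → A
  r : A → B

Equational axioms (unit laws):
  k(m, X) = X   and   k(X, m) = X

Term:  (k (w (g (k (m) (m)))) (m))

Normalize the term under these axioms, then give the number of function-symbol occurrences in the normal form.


1. (k (w (g (k (m) (m)))) (m))  →  (w (g (k (m) (m))))
2. (w (g (k (m) (m))))  →  (w (g (m)))
normal form: (w (g (m)))

size = 3


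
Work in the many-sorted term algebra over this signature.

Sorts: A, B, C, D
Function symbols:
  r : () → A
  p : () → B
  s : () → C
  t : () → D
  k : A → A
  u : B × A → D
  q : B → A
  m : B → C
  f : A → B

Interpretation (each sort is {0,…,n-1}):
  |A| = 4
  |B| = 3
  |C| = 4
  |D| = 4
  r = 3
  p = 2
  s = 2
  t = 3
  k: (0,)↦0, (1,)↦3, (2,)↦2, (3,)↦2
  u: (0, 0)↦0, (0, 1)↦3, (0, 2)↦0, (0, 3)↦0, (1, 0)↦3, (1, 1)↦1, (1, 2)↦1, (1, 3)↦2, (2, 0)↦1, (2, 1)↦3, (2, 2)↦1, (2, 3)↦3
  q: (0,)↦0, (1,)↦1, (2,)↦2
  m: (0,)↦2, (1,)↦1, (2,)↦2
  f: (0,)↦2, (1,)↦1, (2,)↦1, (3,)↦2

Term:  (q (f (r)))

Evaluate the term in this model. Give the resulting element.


value = 2

  r = 3
  (f (r)) = f(3,) = 2
  (q (f (r))) = q(2,) = 2


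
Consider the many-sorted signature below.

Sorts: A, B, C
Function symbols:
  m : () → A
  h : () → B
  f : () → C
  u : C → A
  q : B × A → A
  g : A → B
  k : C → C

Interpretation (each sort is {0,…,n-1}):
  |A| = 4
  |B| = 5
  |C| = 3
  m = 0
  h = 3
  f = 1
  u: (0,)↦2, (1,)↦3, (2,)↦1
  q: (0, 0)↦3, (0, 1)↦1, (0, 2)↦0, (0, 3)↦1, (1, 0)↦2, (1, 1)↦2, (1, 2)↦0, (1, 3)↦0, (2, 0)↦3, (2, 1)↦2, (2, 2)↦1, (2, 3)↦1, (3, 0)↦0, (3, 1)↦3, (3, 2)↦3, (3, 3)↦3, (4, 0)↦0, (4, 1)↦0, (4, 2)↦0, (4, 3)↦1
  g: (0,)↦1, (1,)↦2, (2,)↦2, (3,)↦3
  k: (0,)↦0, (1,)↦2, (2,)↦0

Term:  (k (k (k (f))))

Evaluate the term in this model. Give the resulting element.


value = 0

  f = 1
  (k (f)) = k(1,) = 2
  (k (k (f))) = k(2,) = 0
  (k (k (k (f)))) = k(0,) = 0


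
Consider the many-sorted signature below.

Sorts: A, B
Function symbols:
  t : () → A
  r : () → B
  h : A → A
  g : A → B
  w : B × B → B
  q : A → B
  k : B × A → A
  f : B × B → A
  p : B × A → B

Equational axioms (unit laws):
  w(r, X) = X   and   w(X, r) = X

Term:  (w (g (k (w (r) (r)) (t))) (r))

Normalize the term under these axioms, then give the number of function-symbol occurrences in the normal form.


1. (w (g (k (w (r) (r)) (t))) (r))  →  (g (k (w (r) (r)) (t)))
2. (g (k (w (r) (r)) (t)))  →  (g (k (r) (t)))
normal form: (g (k (r) (t)))

size = 4


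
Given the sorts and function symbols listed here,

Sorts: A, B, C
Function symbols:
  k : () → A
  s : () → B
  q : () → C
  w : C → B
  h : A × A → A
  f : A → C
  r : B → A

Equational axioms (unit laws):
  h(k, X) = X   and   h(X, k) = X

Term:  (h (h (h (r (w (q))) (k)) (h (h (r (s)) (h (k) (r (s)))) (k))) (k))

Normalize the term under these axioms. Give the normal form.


1. (h (h (h (r (w (q))) (k)) (h (h (r (s)) (h (k) (r (s)))) (k))) (k))  →  (h (h (r (w (q))) (k)) (h (h (r (s)) (h (k) (r (s)))) (k)))
2. (h (h (r (w (q))) (k)) (h (h (r (s)) (h (k) (r (s)))) (k)))  →  (h (r (w (q))) (h (h (r (s)) (h (k) (r (s)))) (k)))
3. (h (r (w (q))) (h (h (r (s)) (h (k) (r (s)))) (k)))  →  (h (r (w (q))) (h (r (s)) (h (k) (r (s)))))
4. (h (r (w (q))) (h (r (s)) (h (k) (r (s)))))  →  (h (r (w (q))) (h (r (s)) (r (s))))

normal form = (h (r (w (q))) (h (r (s)) (r (s))))


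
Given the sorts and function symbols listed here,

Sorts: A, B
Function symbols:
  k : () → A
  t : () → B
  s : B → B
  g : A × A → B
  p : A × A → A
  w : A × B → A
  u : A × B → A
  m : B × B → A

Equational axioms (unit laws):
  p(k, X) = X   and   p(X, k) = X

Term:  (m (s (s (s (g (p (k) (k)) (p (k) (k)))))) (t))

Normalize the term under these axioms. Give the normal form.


1. (m (s (s (s (g (p (k) (k)) (p (k) (k)))))) (t))  →  (m (s (s (s (g (k) (p (k) (k)))))) (t))
2. (m (s (s (s (g (k) (p (k) (k)))))) (t))  →  (m (s (s (s (g (k) (k))))) (t))

normal form = (m (s (s (s (g (k) (k))))) (t))


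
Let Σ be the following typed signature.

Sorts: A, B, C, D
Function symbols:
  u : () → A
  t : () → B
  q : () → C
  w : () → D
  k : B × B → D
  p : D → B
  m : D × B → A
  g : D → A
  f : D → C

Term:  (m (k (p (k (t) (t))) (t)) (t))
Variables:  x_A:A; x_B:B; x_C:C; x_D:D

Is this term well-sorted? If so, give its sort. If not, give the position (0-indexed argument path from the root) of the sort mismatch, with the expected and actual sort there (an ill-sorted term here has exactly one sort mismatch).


well-sorted; sort = A

        (t) : B
        (t) : B
      (k (t) (t)) : D
    (p (k (t) (t))) : B
    (t) : B
  (k (p (k (t) (t))) (t)) : D
  (t) : B
(m (k (p (k (t) (t))) (t)) (t)) : A


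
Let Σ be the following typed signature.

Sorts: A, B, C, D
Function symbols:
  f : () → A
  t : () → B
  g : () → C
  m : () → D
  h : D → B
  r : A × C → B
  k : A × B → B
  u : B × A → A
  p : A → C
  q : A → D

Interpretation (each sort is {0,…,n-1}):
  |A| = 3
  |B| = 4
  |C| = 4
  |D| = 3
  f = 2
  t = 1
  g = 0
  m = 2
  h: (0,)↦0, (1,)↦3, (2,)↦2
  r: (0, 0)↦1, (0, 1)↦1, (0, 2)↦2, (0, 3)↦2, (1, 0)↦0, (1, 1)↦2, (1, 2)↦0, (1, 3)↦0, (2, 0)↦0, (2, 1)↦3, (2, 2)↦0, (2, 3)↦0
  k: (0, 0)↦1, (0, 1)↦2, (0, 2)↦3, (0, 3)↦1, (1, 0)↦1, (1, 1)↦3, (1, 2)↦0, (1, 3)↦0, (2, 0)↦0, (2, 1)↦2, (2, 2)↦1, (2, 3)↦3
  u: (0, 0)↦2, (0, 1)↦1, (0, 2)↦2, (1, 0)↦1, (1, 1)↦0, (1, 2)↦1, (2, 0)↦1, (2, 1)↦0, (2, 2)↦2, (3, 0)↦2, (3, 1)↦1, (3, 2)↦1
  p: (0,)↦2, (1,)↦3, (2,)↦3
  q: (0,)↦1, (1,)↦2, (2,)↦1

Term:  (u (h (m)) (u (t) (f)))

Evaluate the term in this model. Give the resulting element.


  m = 2
  (h (m)) = h(2,) = 2
  t = 1
  f = 2
  (u (t) (f)) = u(1, 2) = 1
  (u (h (m)) (u (t) (f))) = u(2, 1) = 0

value = 0


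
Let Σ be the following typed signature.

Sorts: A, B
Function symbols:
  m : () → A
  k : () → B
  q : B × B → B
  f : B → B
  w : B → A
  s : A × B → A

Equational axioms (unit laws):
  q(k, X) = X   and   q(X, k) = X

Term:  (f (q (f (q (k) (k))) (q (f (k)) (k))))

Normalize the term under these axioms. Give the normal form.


1. (f (q (f (q (k) (k))) (q (f (k)) (k))))  →  (f (q (f (k)) (q (f (k)) (k))))
2. (f (q (f (k)) (q (f (k)) (k))))  →  (f (q (f (k)) (f (k))))

normal form = (f (q (f (k)) (f (k))))


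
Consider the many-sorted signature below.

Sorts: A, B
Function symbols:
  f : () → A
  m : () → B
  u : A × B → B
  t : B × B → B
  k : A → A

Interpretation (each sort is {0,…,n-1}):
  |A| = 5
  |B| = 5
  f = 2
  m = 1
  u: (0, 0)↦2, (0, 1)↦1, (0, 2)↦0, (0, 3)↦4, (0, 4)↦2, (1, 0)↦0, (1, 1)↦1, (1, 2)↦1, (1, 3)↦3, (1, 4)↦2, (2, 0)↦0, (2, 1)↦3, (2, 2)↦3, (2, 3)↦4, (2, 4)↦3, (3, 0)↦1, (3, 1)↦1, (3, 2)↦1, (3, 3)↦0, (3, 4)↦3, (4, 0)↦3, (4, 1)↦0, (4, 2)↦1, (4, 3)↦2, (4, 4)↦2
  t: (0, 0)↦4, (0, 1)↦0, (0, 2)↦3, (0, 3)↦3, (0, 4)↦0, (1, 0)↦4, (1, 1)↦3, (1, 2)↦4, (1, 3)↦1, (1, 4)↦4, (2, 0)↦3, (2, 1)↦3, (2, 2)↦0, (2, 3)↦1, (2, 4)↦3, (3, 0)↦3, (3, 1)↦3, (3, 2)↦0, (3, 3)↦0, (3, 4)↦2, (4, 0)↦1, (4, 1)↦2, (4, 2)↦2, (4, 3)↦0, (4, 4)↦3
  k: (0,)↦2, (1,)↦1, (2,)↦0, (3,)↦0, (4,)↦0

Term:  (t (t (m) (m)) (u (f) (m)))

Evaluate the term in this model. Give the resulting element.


  m = 1
  m = 1
  (t (m) (m)) = t(1, 1) = 3
  f = 2
  m = 1
  (u (f) (m)) = u(2, 1) = 3
  (t (t (m) (m)) (u (f) (m))) = t(3, 3) = 0

value = 0


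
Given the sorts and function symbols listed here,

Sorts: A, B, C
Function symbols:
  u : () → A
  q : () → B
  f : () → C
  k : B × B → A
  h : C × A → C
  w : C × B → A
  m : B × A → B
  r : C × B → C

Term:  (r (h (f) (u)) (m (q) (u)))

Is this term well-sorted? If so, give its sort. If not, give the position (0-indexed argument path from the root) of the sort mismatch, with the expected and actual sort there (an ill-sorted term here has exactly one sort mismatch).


well-sorted; sort = C

    (f) : C
    (u) : A
  (h (f) (u)) : C
    (q) : B
    (u) : A
  (m (q) (u)) : B
(r (h (f) (u)) (m (q) (u))) : C


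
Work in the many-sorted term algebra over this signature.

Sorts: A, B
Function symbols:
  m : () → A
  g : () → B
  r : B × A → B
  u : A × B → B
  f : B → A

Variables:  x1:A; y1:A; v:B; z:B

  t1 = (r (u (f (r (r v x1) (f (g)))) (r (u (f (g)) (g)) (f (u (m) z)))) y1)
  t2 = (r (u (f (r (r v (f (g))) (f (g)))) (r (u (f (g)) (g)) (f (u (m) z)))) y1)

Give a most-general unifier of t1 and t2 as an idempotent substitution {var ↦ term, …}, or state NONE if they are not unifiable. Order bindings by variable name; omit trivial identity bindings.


{x1 ↦ (f (g))}


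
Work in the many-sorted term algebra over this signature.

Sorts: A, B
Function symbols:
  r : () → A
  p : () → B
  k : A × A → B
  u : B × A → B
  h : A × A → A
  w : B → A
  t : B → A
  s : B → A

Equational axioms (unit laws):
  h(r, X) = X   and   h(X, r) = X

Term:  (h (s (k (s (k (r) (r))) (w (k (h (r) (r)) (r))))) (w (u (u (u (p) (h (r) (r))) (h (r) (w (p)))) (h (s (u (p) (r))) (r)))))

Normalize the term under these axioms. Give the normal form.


1. (h (s (k (s (k (r) (r))) (w (k (h (r) (r)) (r))))) (w (u (u (u (p) (h (r) (r))) (h (r) (w (p)))) (h (s (u (p) (r))) (r)))))  →  (h (s (k (s (k (r) (r))) (w (k (r) (r))))) (w (u (u (u (p) (h (r) (r))) (h (r) (w (p)))) (h (s (u (p) (r))) (r)))))
2. (h (s (k (s (k (r) (r))) (w (k (r) (r))))) (w (u (u (u (p) (h (r) (r))) (h (r) (w (p)))) (h (s (u (p) (r))) (r)))))  →  (h (s (k (s (k (r) (r))) (w (k (r) (r))))) (w (u (u (u (p) (r)) (h (r) (w (p)))) (h (s (u (p) (r))) (r)))))
3. (h (s (k (s (k (r) (r))) (w (k (r) (r))))) (w (u (u (u (p) (r)) (h (r) (w (p)))) (h (s (u (p) (r))) (r)))))  →  (h (s (k (s (k (r) (r))) (w (k (r) (r))))) (w (u (u (u (p) (r)) (w (p))) (h (s (u (p) (r))) (r)))))
4. (h (s (k (s (k (r) (r))) (w (k (r) (r))))) (w (u (u (u (p) (r)) (w (p))) (h (s (u (p) (r))) (r)))))  →  (h (s (k (s (k (r) (r))) (w (k (r) (r))))) (w (u (u (u (p) (r)) (w (p))) (s (u (p) (r))))))

normal form = (h (s (k (s (k (r) (r))) (w (k (r) (r))))) (w (u (u (u (p) (r)) (w (p))) (s (u (p) (r))))))


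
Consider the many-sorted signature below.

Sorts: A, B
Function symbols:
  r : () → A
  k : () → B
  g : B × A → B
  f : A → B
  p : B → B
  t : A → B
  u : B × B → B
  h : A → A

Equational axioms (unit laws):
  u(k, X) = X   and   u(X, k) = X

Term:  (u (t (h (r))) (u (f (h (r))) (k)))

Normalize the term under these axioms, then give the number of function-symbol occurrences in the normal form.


size = 7

1. (u (t (h (r))) (u (f (h (r))) (k)))  →  (u (t (h (r))) (f (h (r))))
normal form: (u (t (h (r))) (f (h (r))))


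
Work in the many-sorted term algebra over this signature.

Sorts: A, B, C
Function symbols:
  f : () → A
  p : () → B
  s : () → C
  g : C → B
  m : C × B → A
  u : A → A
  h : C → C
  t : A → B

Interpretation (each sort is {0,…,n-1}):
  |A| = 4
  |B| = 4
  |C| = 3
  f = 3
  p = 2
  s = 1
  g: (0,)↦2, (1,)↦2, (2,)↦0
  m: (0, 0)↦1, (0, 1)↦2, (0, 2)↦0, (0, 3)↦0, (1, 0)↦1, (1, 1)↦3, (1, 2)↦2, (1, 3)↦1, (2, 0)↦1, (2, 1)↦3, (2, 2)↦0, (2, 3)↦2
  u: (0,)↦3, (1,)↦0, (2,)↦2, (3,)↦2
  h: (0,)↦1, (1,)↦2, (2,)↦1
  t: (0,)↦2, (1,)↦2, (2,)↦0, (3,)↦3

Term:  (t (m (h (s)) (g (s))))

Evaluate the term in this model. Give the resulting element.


  s = 1
  (h (s)) = h(1,) = 2
  s = 1
  (g (s)) = g(1,) = 2
  (m (h (s)) (g (s))) = m(2, 2) = 0
  (t (m (h (s)) (g (s)))) = t(0,) = 2

value = 2


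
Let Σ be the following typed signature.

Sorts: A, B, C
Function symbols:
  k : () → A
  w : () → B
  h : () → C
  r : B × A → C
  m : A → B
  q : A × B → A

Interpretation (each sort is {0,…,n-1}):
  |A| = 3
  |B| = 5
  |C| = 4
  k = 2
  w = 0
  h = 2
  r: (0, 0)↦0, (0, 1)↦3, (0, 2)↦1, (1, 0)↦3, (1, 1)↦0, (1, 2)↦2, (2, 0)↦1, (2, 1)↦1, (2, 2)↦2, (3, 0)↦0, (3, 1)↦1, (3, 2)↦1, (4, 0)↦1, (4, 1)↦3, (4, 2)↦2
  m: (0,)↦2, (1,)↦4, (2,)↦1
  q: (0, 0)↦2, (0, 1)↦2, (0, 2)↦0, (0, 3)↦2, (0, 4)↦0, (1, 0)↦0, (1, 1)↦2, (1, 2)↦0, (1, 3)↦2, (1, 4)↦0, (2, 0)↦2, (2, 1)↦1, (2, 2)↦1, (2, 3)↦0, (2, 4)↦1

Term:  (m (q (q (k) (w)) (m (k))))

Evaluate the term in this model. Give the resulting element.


  k = 2
  w = 0
  (q (k) (w)) = q(2, 0) = 2
  k = 2
  (m (k)) = m(2,) = 1
  (q (q (k) (w)) (m (k))) = q(2, 1) = 1
  (m (q (q (k) (w)) (m (k)))) = m(1,) = 4

value = 4


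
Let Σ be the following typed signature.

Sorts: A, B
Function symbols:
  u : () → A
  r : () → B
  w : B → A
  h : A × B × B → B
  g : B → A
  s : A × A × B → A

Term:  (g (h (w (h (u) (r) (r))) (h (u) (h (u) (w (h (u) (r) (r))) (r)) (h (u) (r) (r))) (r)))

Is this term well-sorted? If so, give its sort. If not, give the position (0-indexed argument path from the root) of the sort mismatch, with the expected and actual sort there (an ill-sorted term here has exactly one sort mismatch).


        (u) : A
        (r) : B
        (r) : B
      (h (u) (r) (r)) : B
    (w (h (u) (r) (r))) : A
      (u) : A
        (u) : A
            (u) : A
            (r) : B
            (r) : B
          (h (u) (r) (r)) : B
        (w (h (u) (r) (r))) : A
        (r) : B
      (h (u) (w (h (u) (r) (r))) (r)) : ✗ arg 1 at [0, 1, 1, 1] has sort A, expected B
        (u) : A
        (r) : B
        (r) : B
      (h (u) (r) (r)) : B
    (r) : B

ill-sorted at position [0, 1, 1, 1]: expected B, got A


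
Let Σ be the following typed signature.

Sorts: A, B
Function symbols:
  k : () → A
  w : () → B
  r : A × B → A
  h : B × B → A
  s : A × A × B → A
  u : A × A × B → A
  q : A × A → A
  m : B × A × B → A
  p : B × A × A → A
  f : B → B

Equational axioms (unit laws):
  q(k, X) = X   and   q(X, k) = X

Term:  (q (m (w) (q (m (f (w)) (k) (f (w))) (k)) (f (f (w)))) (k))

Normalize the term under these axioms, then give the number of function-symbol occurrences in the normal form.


1. (q (m (w) (q (m (f (w)) (k) (f (w))) (k)) (f (f (w)))) (k))  →  (m (w) (q (m (f (w)) (k) (f (w))) (k)) (f (f (w))))
2. (m (w) (q (m (f (w)) (k) (f (w))) (k)) (f (f (w))))  →  (m (w) (m (f (w)) (k) (f (w))) (f (f (w))))
normal form: (m (w) (m (f (w)) (k) (f (w))) (f (f (w))))

size = 11


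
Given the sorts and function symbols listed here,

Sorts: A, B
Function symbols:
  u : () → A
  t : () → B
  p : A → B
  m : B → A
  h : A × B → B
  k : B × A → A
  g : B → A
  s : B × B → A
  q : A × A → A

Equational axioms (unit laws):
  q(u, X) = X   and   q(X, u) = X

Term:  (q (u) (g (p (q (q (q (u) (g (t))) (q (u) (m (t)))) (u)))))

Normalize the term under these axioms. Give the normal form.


1. (q (u) (g (p (q (q (q (u) (g (t))) (q (u) (m (t)))) (u)))))  →  (g (p (q (q (q (u) (g (t))) (q (u) (m (t)))) (u))))
2. (g (p (q (q (q (u) (g (t))) (q (u) (m (t)))) (u))))  →  (g (p (q (q (u) (g (t))) (q (u) (m (t))))))
3. (g (p (q (q (u) (g (t))) (q (u) (m (t))))))  →  (g (p (q (g (t)) (q (u) (m (t))))))
4. (g (p (q (g (t)) (q (u) (m (t))))))  →  (g (p (q (g (t)) (m (t)))))

normal form = (g (p (q (g (t)) (m (t)))))


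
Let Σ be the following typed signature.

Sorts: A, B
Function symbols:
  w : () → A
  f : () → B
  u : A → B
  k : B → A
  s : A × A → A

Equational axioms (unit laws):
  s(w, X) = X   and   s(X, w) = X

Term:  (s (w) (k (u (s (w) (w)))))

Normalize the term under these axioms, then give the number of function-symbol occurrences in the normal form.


size = 3

1. (s (w) (k (u (s (w) (w)))))  →  (k (u (s (w) (w))))
2. (k (u (s (w) (w))))  →  (k (u (w)))
normal form: (k (u (w)))


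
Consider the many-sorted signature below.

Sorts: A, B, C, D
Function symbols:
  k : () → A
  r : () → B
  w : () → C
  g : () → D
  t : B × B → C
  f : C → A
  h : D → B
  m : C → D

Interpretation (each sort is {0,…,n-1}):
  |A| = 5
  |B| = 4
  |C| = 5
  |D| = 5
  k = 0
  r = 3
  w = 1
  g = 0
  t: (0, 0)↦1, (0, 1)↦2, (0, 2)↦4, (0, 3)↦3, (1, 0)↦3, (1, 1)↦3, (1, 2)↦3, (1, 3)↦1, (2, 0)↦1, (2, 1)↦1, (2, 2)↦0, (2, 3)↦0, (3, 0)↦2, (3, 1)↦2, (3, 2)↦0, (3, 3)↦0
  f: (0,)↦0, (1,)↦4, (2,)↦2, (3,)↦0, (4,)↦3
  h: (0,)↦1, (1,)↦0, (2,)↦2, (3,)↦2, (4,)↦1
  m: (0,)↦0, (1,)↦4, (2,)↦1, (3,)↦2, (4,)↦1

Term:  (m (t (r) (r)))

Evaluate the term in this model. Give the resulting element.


value = 0

  r = 3
  r = 3
  (t (r) (r)) = t(3, 3) = 0
  (m (t (r) (r))) = m(0,) = 0
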